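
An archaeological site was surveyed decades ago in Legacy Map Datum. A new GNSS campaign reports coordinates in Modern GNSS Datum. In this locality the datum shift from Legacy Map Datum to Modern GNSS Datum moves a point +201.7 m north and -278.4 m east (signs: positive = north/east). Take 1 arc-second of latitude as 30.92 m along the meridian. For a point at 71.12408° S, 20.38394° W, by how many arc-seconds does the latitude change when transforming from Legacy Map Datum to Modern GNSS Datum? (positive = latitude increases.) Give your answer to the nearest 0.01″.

1″ of latitude = 30.92 m, so Δφ = 201.7 / 30.92 = 6.523″.

Δφ = 6.52″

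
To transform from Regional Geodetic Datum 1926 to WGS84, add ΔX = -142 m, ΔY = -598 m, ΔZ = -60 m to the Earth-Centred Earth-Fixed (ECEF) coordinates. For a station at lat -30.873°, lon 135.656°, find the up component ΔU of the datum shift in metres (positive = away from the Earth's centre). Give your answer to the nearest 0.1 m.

ΔU = -240.8 m

At φ = -30.873°, λ = 135.656°: sin φ = -0.513137, cos φ = 0.858307, sin λ = 0.698965, cos λ = -0.715156.
ΔU = cos φ cos λ·ΔX + cos φ sin λ·ΔY + sin φ·ΔZ = (0.858307)(-0.715156)(-142) + (0.858307)(0.698965)(-598) + (-0.513137)(-60) = -240.80 m.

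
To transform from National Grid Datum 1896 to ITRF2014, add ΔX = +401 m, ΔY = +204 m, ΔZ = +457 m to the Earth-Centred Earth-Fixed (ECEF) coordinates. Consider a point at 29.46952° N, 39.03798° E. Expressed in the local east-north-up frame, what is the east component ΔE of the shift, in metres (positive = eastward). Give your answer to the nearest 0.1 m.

At φ = 29.46952°, λ = 39.03798°: sin φ = 0.491960, cos φ = 0.870618, sin λ = 0.629835, cos λ = 0.776729.
ΔE = −sin λ·ΔX + cos λ·ΔY = −(0.629835)·(401) + (0.776729)·(204) = -94.11 m.

ΔE = -94.1 m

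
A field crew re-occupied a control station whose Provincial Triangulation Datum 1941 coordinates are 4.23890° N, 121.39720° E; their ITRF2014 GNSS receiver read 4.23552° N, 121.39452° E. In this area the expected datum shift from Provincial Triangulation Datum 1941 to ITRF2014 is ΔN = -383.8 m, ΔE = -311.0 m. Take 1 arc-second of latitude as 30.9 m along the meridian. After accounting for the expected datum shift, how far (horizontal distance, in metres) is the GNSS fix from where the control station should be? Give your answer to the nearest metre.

16 m

Observed coordinate differences: Δφ = -0.00338°, Δλ = -0.00268°.
Converting to metres (1° lat = 111240 m, cos φ = 0.997265): observed ΔN = -376.0 m, observed ΔE = -297.3 m.
Subtracting the expected shift leaves a residual of -376.0 − (-383.8) = 7.8 m north and -297.3 − (-311.0) = 13.7 m east.
Residual distance = √(7.8² + 13.7²) = 15.8 m.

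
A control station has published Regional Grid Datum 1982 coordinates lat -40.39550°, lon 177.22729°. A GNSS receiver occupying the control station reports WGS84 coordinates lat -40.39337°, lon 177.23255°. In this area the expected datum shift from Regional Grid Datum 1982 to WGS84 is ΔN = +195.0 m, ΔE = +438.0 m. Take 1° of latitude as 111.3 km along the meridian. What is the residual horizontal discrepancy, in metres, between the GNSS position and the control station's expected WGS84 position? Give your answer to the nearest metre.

Observed coordinate differences: Δφ = +0.00213°, Δλ = +0.00526°.
Converting to metres (1° lat = 111300 m, cos φ = 0.761589): observed ΔN = 237.1 m, observed ΔE = 445.9 m.
Subtracting the expected shift leaves a residual of 237.1 − (195.0) = 42.1 m north and 445.9 − (438.0) = 7.9 m east.
Residual distance = √(42.1² + 7.9²) = 42.8 m.

43 m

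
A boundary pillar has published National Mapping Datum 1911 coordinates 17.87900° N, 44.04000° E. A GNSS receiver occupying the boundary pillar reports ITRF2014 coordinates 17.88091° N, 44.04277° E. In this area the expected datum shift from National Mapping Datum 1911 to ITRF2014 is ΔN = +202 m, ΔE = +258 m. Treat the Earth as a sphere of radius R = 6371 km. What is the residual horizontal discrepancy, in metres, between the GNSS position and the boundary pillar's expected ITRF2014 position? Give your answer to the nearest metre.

37 m

Observed coordinate differences: Δφ = +0.00191°, Δλ = +0.00277°.
Converting to metres (1° lat = 111195 m, cos φ = 0.951707): observed ΔN = 212.4 m, observed ΔE = 293.1 m.
Subtracting the expected shift leaves a residual of 212.4 − (202) = 10.4 m north and 293.1 − (258) = 35.1 m east.
Residual distance = √(10.4² + 35.1²) = 36.6 m.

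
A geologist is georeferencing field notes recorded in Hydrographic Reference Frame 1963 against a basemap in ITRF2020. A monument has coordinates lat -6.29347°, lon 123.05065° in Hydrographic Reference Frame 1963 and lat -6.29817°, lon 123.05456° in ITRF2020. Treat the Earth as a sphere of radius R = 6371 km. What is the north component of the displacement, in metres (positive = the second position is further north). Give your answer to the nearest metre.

ΔN = -523 m

Δφ = -6.29817° − -6.29347° = -0.00470°; Δλ = 123.05456° − 123.05065° = +0.00391°.
1° along a meridian = πR/180 = 111195 m.
ΔN = Δφ × 111195 = -522.6 m; ΔE = Δλ × 111195 × cos(-6.29347°) = +0.00391 × 111195 × 0.993973 = 432.2 m.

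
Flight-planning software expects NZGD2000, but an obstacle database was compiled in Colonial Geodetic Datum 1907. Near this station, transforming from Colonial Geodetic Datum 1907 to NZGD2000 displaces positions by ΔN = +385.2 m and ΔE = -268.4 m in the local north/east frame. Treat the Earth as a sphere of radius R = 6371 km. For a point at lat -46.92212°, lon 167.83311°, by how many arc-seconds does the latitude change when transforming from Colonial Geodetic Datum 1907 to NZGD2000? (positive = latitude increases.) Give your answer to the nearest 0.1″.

Δφ = 12.5″

On a sphere of radius R, 1 rad of latitude = R, so Δφ = ΔN / R = 385.2 / 6371000 = 6.0461e-05 rad = 12.471″.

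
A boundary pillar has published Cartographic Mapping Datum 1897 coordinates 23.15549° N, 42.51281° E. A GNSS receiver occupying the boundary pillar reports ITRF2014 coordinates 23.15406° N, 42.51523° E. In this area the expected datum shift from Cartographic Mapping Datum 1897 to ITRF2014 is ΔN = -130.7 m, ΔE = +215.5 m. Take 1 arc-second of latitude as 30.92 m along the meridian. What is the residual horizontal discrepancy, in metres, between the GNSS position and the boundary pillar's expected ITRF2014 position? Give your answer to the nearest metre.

43 m

Observed coordinate differences: Δφ = -0.00143°, Δλ = +0.00242°.
Converting to metres (1° lat = 111312 m, cos φ = 0.919441): observed ΔN = -159.2 m, observed ΔE = 247.7 m.
Subtracting the expected shift leaves a residual of -159.2 − (-130.7) = -28.5 m north and 247.7 − (215.5) = 32.2 m east.
Residual distance = √((-28.5)² + 32.2²) = 43.0 m.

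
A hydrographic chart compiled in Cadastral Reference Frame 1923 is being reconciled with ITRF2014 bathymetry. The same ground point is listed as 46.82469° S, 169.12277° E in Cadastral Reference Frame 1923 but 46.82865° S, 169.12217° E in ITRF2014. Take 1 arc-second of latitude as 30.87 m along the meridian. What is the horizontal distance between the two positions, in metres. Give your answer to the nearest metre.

Δφ = -46.82865° − -46.82469° = -0.00396°; Δλ = 169.12217° − 169.12277° = -0.00060°.
1° of latitude = 3600 × 30.87 = 111132 m.
ΔN = Δφ × 111132 = -440.1 m; ΔE = Δλ × 111132 × cos(-46.82469°) = -0.00060 × 111132 × 0.684233 = -45.6 m.
Distance = √(ΔE² + ΔN²) = √((-45.6)² + (-440.1)²) = 442.4 m.

442 m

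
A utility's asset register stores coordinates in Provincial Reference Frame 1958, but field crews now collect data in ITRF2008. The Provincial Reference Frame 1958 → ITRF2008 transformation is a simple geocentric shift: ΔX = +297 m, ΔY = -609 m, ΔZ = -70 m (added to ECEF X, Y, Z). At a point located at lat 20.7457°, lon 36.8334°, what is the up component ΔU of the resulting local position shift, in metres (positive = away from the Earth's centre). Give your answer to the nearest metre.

ΔU = -144 m

At φ = 20.7457°, λ = 36.8334°: sin φ = 0.354221, cos φ = 0.935162, sin λ = 0.599490, cos λ = 0.800382.
ΔU = cos φ cos λ·ΔX + cos φ sin λ·ΔY + sin φ·ΔZ = (0.935162)(0.800382)(297) + (0.935162)(0.599490)(-609) + (0.354221)(-70) = -143.91 m.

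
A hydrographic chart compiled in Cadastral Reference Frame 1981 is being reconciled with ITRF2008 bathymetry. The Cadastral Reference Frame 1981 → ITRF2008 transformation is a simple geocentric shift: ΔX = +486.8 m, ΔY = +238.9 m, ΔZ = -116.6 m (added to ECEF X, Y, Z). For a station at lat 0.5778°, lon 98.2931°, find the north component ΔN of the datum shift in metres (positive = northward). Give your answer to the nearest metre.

ΔN = -118 m

At φ = 0.5778°, λ = 98.2931°: sin φ = 0.010084, cos φ = 0.999949, sin λ = 0.989543, cos λ = -0.144237.
ΔN = −sin φ cos λ·ΔX − sin φ sin λ·ΔY + cos φ·ΔZ = −(0.010084)(-0.144237)(486.8) − (0.010084)(0.989543)(238.9) + (0.999949)(-116.6) = -118.27 m.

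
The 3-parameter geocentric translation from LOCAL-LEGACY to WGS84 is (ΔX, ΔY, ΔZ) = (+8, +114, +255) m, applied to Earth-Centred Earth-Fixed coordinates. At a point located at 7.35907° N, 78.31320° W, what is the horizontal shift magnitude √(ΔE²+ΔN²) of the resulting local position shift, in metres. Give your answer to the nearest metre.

269 m

At φ = 7.35907°, λ = -78.31320°: sin φ = 0.128087, cos φ = 0.991763, sin λ = -0.979270, cos λ = 0.202562.
ΔE = −sin λ·ΔX + cos λ·ΔY = −(-0.979270)·(8) + (0.202562)·(114) = 30.93 m.
ΔN = −sin φ cos λ·ΔX − sin φ sin λ·ΔY + cos φ·ΔZ = −(0.128087)(0.202562)(8) − (0.128087)(-0.979270)(114) + (0.991763)(255) = 266.99 m.
Horizontal magnitude = √(ΔE² + ΔN²) = √(30.93² + 266.99²) = 268.78 m.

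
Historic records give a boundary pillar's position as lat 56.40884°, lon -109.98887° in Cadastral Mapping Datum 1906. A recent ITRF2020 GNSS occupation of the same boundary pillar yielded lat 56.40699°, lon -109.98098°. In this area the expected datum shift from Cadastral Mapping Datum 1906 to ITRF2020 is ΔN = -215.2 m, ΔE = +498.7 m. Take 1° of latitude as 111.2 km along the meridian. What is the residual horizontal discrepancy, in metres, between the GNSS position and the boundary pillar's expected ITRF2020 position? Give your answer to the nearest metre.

16 m

Observed coordinate differences: Δφ = -0.00185°, Δλ = +0.00789°.
Converting to metres (1° lat = 111200 m, cos φ = 0.553263): observed ΔN = -205.7 m, observed ΔE = 485.4 m.
Subtracting the expected shift leaves a residual of -205.7 − (-215.2) = 9.5 m north and 485.4 − (498.7) = -13.3 m east.
Residual distance = √(9.5² + (-13.3)²) = 16.3 m.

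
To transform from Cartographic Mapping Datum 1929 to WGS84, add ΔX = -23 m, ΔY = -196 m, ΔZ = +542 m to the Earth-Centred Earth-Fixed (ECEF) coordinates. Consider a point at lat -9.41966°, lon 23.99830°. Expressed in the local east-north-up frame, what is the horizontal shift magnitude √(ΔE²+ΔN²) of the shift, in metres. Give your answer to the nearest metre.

The local east axis at (φ, λ) is (−sin λ, cos λ, 0), so ΔE = −sin(23.99830°)·(-23) + cos(23.99830°)·(-196) = -169.70 m.
The local north axis is (−sin φ cos λ, −sin φ sin λ, cos φ), giving ΔN = -3.439 − 13.047 + 534.692 = 518.21 m.
Horizontal magnitude = √(ΔE² + ΔN²) = √((-169.70)² + 518.21²) = 545.29 m.

545 m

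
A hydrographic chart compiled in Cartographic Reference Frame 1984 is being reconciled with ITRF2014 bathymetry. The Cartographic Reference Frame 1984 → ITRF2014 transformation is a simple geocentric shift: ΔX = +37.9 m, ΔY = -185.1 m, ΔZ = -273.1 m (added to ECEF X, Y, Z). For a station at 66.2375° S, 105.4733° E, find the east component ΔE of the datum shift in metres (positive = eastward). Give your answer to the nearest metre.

ΔE = 13 m

At φ = -66.2375°, λ = 105.4733°: sin φ = -0.915224, cos φ = 0.402946, sin λ = 0.963755, cos λ = -0.266789.
ΔE = −sin λ·ΔX + cos λ·ΔY = −(0.963755)·(37.9) + (-0.266789)·(-185.1) = 12.86 m.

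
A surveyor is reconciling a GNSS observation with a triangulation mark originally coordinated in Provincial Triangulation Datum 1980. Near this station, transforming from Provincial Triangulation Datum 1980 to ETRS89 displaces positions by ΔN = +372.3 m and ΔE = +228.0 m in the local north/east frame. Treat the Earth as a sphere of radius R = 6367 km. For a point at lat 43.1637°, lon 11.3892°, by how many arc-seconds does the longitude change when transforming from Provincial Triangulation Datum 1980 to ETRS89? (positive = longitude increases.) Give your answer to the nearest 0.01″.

At latitude 43.1637°, cos φ = 0.729402.
One radian of longitude at latitude φ spans R cos φ, so Δλ = ΔE / (R cos φ) = 228.0 / (6367000 × 0.729402) = 4.9095e-05 rad = 10.126″.

Δλ = 10.13″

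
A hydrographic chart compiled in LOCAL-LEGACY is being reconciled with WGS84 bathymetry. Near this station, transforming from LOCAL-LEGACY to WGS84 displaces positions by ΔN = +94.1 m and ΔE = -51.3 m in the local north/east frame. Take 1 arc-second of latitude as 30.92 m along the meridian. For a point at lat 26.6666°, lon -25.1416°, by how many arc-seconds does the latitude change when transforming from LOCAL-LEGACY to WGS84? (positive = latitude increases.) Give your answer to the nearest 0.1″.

Δφ = 3.0″

1″ of latitude = 30.92 m, so Δφ = 94.1 / 30.92 = 3.043″.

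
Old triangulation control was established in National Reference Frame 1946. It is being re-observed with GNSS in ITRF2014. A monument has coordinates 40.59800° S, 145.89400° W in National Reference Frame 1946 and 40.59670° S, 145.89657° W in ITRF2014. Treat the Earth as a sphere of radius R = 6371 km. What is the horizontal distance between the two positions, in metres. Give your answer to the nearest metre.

261 m

Δφ = -40.59670° − -40.59800° = +0.00130°; Δλ = -145.89657° − -145.89400° = -0.00257°.
1° along a meridian = πR/180 = 111195 m.
ΔN = Δφ × 111195 = 144.6 m; ΔE = Δλ × 111195 × cos(-40.59800°) = -0.00257 × 111195 × 0.759294 = -217.0 m.
Distance = √(ΔE² + ΔN²) = √((-217.0)² + 144.6²) = 260.7 m.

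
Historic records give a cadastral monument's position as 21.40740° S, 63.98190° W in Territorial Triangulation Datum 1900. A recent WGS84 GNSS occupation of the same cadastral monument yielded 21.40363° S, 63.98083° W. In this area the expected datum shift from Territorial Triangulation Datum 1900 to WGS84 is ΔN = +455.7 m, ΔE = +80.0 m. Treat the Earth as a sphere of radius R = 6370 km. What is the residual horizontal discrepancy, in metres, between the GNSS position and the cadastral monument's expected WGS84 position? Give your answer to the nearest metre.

48 m

Observed coordinate differences: Δφ = +0.00377°, Δλ = +0.00107°.
Converting to metres (1° lat = 111177 m, cos φ = 0.931009): observed ΔN = 419.1 m, observed ΔE = 110.8 m.
Subtracting the expected shift leaves a residual of 419.1 − (455.7) = -36.6 m north and 110.8 − (80.0) = 30.8 m east.
Residual distance = √((-36.6)² + 30.8²) = 47.8 m.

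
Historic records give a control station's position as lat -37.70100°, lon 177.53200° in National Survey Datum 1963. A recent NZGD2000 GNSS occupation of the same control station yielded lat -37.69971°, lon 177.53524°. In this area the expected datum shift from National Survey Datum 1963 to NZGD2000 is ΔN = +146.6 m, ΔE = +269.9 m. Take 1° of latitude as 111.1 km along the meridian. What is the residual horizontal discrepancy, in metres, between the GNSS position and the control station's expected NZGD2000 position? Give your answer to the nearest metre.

Observed coordinate differences: Δφ = +0.00129°, Δλ = +0.00324°.
Converting to metres (1° lat = 111100 m, cos φ = 0.791213): observed ΔN = 143.3 m, observed ΔE = 284.8 m.
Subtracting the expected shift leaves a residual of 143.3 − (146.6) = -3.3 m north and 284.8 − (269.9) = 14.9 m east.
Residual distance = √((-3.3)² + 14.9²) = 15.3 m.

15 m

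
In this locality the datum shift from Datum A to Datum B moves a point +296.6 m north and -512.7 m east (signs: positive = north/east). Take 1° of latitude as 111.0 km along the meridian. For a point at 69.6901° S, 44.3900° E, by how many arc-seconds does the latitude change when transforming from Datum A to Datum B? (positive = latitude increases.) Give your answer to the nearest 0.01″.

1° of latitude = 111.0 km, so Δφ = 296.6 / 111000 = 0.0026721° = 9.619″.

Δφ = 9.62″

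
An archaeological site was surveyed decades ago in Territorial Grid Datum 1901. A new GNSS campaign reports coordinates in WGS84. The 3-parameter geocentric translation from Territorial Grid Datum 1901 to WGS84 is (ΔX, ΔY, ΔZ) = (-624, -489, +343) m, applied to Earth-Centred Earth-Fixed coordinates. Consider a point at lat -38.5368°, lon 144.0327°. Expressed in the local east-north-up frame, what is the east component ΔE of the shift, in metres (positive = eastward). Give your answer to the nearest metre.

At φ = -38.5368°, λ = 144.0327°: sin φ = -0.623017, cos φ = 0.782208, sin λ = 0.587323, cos λ = -0.809352.
ΔE = −sin λ·ΔX + cos λ·ΔY = −(0.587323)·(-624) + (-0.809352)·(-489) = 762.26 m.

ΔE = 762 m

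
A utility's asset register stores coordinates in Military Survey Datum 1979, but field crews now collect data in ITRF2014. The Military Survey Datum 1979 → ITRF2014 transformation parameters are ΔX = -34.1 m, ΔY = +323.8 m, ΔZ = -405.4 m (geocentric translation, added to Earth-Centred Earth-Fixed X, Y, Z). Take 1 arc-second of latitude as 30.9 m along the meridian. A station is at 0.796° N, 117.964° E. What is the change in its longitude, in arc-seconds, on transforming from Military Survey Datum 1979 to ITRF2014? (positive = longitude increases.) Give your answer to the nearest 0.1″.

Δλ = -3.9″

sin φ = 0.013892, cos φ = 0.999903, sin λ = 0.883242, cos λ = -0.468917.
East component: ΔE = −sin λ·ΔX + cos λ·ΔY = −(0.883242)(-34.1) + (-0.468917)(323.8) = -121.72 m.
1° of latitude spans 3600 × 30.90 = 111240 m; at latitude φ, 1° of longitude spans that × cos φ = 111229.3 m, so Δλ = -121.72 / 111229.3 × 3600 = -3.939″.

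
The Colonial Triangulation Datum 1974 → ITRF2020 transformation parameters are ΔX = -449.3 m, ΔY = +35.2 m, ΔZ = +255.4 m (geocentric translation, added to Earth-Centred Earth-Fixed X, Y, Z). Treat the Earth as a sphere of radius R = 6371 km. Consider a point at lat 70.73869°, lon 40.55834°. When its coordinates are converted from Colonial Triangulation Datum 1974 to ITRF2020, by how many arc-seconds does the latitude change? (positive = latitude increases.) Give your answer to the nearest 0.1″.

Δφ = 12.5″

sin φ = 0.944024, cos φ = 0.329877, sin λ = 0.650222, cos λ = 0.759744.
North component: ΔN = −sin φ cos λ·ΔX − sin φ sin λ·ΔY + cos φ·ΔZ = −(0.944024)(0.759744)(-449.3) − (0.944024)(0.650222)(35.2) + (0.329877)(255.4) = 384.89 m.
1° of latitude spans πR/180 = 111195 m, so Δφ = 384.89 / 111195 × 3600 = 12.461″.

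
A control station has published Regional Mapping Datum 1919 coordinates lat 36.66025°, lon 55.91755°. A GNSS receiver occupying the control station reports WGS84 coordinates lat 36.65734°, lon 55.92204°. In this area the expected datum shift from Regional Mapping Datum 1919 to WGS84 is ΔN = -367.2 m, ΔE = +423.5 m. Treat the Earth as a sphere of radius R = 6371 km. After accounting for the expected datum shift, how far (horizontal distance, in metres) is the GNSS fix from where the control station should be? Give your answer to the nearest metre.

Observed coordinate differences: Δφ = -0.00291°, Δλ = +0.00449°.
Converting to metres (1° lat = 111195 m, cos φ = 0.802190): observed ΔN = -323.6 m, observed ΔE = 400.5 m.
Subtracting the expected shift leaves a residual of -323.6 − (-367.2) = 43.6 m north and 400.5 − (423.5) = -23.0 m east.
Residual distance = √(43.6² + (-23.0)²) = 49.3 m.

49 m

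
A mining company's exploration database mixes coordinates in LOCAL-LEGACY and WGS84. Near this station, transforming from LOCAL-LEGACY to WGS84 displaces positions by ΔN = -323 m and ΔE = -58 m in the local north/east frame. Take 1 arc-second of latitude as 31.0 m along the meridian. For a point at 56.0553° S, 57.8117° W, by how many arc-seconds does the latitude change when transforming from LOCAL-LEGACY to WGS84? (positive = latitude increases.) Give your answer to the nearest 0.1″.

Δφ = -10.4″

1″ of latitude = 31.00 m, so Δφ = -323.0 / 31.00 = -10.419″.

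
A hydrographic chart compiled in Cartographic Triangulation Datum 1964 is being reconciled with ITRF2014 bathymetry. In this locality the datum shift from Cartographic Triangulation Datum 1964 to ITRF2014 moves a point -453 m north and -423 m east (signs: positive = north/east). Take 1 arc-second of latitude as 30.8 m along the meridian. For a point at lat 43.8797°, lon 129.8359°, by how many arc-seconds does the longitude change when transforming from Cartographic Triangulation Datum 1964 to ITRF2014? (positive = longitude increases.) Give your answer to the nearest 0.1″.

At latitude 43.8797°, cos φ = 0.720797.
1″ of longitude at this latitude = 30.80 × cos φ = 22.2005 m, so Δλ = -423.0 / 22.2005 = -19.054″.

Δλ = -19.1″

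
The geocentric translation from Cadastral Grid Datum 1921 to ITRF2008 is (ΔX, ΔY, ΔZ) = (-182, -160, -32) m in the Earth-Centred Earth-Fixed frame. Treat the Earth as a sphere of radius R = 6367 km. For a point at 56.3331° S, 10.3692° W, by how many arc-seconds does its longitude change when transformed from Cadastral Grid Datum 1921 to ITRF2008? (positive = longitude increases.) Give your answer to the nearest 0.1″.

sin φ = -0.832275, cos φ = 0.554364, sin λ = -0.179990, cos λ = 0.983668.
East component: ΔE = −sin λ·ΔX + cos λ·ΔY = −(-0.179990)(-182) + (0.983668)(-160) = -190.15 m.
1° of latitude spans πR/180 = 111125 m; at latitude φ, 1° of longitude spans that × cos φ = 61603.7 m, so Δλ = -190.15 / 61603.7 × 3600 = -11.112″.

Δλ = -11.1″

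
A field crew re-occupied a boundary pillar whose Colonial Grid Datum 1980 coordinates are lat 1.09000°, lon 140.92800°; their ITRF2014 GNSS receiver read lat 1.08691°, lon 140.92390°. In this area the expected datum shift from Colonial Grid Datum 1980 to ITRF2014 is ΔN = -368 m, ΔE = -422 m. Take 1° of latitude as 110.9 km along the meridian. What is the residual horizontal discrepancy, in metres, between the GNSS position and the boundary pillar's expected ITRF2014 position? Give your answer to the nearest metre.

41 m

Observed coordinate differences: Δφ = -0.00309°, Δλ = -0.00410°.
Converting to metres (1° lat = 110900 m, cos φ = 0.999819): observed ΔN = -342.7 m, observed ΔE = -454.6 m.
Subtracting the expected shift leaves a residual of -342.7 − (-368) = 25.3 m north and -454.6 − (-422) = -32.6 m east.
Residual distance = √(25.3² + (-32.6)²) = 41.3 m.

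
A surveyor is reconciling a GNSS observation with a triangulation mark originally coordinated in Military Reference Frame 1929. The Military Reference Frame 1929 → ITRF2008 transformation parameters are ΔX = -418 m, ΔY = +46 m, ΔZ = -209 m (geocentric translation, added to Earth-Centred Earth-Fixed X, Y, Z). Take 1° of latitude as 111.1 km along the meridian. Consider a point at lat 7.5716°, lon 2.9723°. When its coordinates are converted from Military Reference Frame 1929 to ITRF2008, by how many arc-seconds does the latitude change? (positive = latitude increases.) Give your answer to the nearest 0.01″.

Δφ = -4.94″

sin φ = 0.131765, cos φ = 0.991281, sin λ = 0.051853, cos λ = 0.998655.
North component: ΔN = −sin φ cos λ·ΔX − sin φ sin λ·ΔY + cos φ·ΔZ = −(0.131765)(0.998655)(-418) − (0.131765)(0.051853)(46) + (0.991281)(-209) = -152.49 m.
1° of latitude spans 111100 m, so Δφ = -152.49 / 111100 × 3600 = -4.941″.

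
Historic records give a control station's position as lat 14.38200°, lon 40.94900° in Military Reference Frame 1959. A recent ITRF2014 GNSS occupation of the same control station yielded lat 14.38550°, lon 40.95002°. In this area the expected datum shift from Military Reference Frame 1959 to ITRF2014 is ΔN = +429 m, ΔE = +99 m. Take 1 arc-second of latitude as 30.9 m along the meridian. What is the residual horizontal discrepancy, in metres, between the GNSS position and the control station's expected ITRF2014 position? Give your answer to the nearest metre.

41 m

Observed coordinate differences: Δφ = +0.00350°, Δλ = +0.00102°.
Converting to metres (1° lat = 111240 m, cos φ = 0.968661): observed ΔN = 389.3 m, observed ΔE = 109.9 m.
Subtracting the expected shift leaves a residual of 389.3 − (429) = -39.7 m north and 109.9 − (99) = 10.9 m east.
Residual distance = √((-39.7)² + 10.9²) = 41.1 m.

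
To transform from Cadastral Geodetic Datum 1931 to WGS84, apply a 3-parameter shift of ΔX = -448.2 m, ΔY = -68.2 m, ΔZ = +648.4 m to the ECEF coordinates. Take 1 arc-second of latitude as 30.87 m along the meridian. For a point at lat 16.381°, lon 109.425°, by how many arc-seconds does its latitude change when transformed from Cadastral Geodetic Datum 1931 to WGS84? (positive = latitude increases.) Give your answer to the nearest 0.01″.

sin φ = 0.282023, cos φ = 0.959408, sin λ = 0.943078, cos λ = -0.332573.
North component: ΔN = −sin φ cos λ·ΔX − sin φ sin λ·ΔY + cos φ·ΔZ = −(0.282023)(-0.332573)(-448.2) − (0.282023)(0.943078)(-68.2) + (0.959408)(648.4) = 598.18 m.
1° of latitude spans 3600 × 30.87 = 111132 m, so Δφ = 598.18 / 111132 × 3600 = 19.377″.

Δφ = 19.38″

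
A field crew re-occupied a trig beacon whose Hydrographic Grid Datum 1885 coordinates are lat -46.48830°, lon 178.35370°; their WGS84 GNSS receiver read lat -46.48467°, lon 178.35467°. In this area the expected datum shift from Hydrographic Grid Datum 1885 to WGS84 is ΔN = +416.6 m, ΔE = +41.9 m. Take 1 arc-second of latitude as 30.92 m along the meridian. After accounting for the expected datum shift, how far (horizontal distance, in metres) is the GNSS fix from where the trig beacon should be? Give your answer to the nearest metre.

Observed coordinate differences: Δφ = +0.00363°, Δλ = +0.00097°.
Converting to metres (1° lat = 111312 m, cos φ = 0.688503): observed ΔN = 404.1 m, observed ΔE = 74.3 m.
Subtracting the expected shift leaves a residual of 404.1 − (416.6) = -12.5 m north and 74.3 − (41.9) = 32.4 m east.
Residual distance = √((-12.5)² + 32.4²) = 34.8 m.

35 m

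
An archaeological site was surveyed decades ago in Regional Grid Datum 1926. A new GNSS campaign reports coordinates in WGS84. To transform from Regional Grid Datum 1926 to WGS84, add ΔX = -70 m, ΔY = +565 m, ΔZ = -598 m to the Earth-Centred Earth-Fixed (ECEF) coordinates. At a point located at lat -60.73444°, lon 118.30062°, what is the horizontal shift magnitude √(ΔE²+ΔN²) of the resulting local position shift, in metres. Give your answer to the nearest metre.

The local east axis at (φ, λ) is (−sin λ, cos λ, 0), so ΔE = −sin(118.30062°)·(-70) + cos(118.30062°)·565 = -206.23 m.
The local north axis is (−sin φ cos λ, −sin φ sin λ, cos φ), giving ΔN = 28.951 + 433.972 − 292.337 = 170.59 m.
Horizontal magnitude = √(ΔE² + ΔN²) = √((-206.23)² + 170.59²) = 267.64 m.

268 m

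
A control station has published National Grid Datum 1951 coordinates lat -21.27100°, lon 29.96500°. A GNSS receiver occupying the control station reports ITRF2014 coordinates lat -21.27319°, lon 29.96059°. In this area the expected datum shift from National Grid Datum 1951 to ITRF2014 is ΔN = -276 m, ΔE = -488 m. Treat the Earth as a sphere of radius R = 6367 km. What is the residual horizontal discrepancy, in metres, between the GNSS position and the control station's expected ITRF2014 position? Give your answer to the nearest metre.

45 m

Observed coordinate differences: Δφ = -0.00219°, Δλ = -0.00441°.
Converting to metres (1° lat = 111125 m, cos φ = 0.931875): observed ΔN = -243.4 m, observed ΔE = -456.7 m.
Subtracting the expected shift leaves a residual of -243.4 − (-276) = 32.6 m north and -456.7 − (-488) = 31.3 m east.
Residual distance = √(32.6² + 31.3²) = 45.2 m.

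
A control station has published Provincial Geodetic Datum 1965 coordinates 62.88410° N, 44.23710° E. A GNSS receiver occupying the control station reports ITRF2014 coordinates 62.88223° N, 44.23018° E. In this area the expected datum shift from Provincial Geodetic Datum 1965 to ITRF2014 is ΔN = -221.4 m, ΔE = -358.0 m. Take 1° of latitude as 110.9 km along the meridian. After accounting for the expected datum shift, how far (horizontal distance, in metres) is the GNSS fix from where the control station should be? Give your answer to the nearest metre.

Observed coordinate differences: Δφ = -0.00187°, Δλ = -0.00692°.
Converting to metres (1° lat = 110900 m, cos φ = 0.455792): observed ΔN = -207.4 m, observed ΔE = -349.8 m.
Subtracting the expected shift leaves a residual of -207.4 − (-221.4) = 14.0 m north and -349.8 − (-358.0) = 8.2 m east.
Residual distance = √(14.0² + 8.2²) = 16.2 m.

16 m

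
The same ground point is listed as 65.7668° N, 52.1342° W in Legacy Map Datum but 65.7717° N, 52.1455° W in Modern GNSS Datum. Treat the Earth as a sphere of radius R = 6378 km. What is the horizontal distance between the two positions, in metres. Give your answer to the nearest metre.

751 m

Δφ = 65.7717° − 65.7668° = +0.0049°; Δλ = -52.1455° − -52.1342° = -0.0113°.
1° along a meridian = πR/180 = 111317 m.
ΔN = Δφ × 111317 = 545.5 m; ΔE = Δλ × 111317 × cos(65.7668°) = -0.0113 × 111317 × 0.410451 = -516.3 m.
Distance = √(ΔE² + ΔN²) = √((-516.3)² + 545.5²) = 751.1 m.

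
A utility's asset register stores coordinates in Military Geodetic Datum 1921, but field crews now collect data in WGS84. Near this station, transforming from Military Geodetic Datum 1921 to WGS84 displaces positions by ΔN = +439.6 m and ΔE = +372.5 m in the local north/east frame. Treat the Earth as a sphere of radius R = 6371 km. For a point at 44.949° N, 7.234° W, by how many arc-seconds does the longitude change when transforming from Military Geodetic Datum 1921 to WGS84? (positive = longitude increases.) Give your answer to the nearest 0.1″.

Δλ = 17.0″

At latitude 44.949°, cos φ = 0.707736.
One radian of longitude at latitude φ spans R cos φ, so Δλ = ΔE / (R cos φ) = 372.5 / (6371000 × 0.707736) = 8.2613e-05 rad = 17.040″.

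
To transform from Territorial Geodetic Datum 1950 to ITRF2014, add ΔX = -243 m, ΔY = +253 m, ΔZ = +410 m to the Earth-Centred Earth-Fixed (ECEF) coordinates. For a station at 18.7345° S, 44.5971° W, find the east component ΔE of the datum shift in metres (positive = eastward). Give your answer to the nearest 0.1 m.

At φ = -18.7345°, λ = -44.5971°: sin φ = -0.321183, cos φ = 0.947017, sin λ = -0.702117, cos λ = 0.712062.
ΔE = −sin λ·ΔX + cos λ·ΔY = −(-0.702117)·(-243) + (0.712062)·(253) = 9.54 m.

ΔE = 9.5 m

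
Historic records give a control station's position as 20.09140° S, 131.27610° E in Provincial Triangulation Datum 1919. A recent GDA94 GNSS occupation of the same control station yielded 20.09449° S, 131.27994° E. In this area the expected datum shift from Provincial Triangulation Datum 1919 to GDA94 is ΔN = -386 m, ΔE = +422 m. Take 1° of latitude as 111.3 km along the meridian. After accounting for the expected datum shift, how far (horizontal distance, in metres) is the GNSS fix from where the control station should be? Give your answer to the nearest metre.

Observed coordinate differences: Δφ = -0.00309°, Δλ = +0.00384°.
Converting to metres (1° lat = 111300 m, cos φ = 0.939146): observed ΔN = -343.9 m, observed ΔE = 401.4 m.
Subtracting the expected shift leaves a residual of -343.9 − (-386) = 42.1 m north and 401.4 − (422) = -20.6 m east.
Residual distance = √(42.1² + (-20.6)²) = 46.9 m.

47 m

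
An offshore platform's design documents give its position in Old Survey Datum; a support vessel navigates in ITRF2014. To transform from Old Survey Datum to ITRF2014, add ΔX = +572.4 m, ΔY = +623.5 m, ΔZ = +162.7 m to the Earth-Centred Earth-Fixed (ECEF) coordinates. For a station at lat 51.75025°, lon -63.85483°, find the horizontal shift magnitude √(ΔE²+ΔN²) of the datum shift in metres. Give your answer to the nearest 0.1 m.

At φ = 51.75025°, λ = -63.85483°: sin φ = 0.785320, cos φ = 0.619091, sin λ = -0.897680, cos λ = 0.440647.
ΔE = −sin λ·ΔX + cos λ·ΔY = −(-0.897680)·(572.4) + (0.440647)·(623.5) = 788.58 m.
ΔN = −sin φ cos λ·ΔX − sin φ sin λ·ΔY + cos φ·ΔZ = −(0.785320)(0.440647)(572.4) − (0.785320)(-0.897680)(623.5) + (0.619091)(162.7) = 342.19 m.
Horizontal magnitude = √(ΔE² + ΔN²) = √(788.58² + 342.19²) = 859.62 m.

859.6 m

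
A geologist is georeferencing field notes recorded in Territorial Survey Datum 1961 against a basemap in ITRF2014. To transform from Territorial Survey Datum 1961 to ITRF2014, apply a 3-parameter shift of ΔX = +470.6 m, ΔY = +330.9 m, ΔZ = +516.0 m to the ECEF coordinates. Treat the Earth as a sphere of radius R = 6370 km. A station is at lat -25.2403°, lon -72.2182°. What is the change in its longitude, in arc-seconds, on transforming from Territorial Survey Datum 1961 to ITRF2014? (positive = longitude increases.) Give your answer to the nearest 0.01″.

sin φ = -0.426416, cos φ = 0.904527, sin λ = -0.952226, cos λ = 0.305393.
East component: ΔE = −sin λ·ΔX + cos λ·ΔY = −(-0.952226)(470.6) + (0.305393)(330.9) = 549.17 m.
1° of latitude spans πR/180 = 111177 m; at latitude φ, 1° of longitude spans that × cos φ = 100563.1 m, so Δλ = 549.17 / 100563.1 × 3600 = 19.660″.

Δλ = 19.66″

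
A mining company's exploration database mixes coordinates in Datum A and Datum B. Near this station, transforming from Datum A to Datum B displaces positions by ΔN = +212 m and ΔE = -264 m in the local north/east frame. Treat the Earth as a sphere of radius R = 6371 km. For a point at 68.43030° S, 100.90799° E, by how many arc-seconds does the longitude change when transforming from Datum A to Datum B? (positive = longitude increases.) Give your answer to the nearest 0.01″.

Δλ = -23.25″

At latitude -68.43030°, cos φ = 0.367633.
One radian of longitude at latitude φ spans R cos φ, so Δλ = ΔE / (R cos φ) = -264.0 / (6371000 × 0.367633) = -1.1272e-04 rad = -23.249″.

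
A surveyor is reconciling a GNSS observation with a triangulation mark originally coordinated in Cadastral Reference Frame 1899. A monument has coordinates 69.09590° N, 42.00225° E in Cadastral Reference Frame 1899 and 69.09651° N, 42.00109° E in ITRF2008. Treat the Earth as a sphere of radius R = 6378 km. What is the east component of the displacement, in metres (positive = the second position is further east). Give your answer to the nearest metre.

ΔE = -46 m

Δφ = 69.09651° − 69.09590° = +0.00061°; Δλ = 42.00109° − 42.00225° = -0.00116°.
1° along a meridian = πR/180 = 111317 m.
ΔN = Δφ × 111317 = 67.9 m; ΔE = Δλ × 111317 × cos(69.09590°) = -0.00116 × 111317 × 0.356805 = -46.1 m.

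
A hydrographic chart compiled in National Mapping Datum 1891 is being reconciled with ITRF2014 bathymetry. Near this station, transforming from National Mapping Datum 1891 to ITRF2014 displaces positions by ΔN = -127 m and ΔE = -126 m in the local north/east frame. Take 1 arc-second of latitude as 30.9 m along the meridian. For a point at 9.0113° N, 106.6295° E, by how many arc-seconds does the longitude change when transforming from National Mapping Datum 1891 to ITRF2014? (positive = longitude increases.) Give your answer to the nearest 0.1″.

Δλ = -4.1″

At latitude 9.0113°, cos φ = 0.987657.
1″ of longitude at this latitude = 30.90 × cos φ = 30.5186 m, so Δλ = -126.0 / 30.5186 = -4.129″.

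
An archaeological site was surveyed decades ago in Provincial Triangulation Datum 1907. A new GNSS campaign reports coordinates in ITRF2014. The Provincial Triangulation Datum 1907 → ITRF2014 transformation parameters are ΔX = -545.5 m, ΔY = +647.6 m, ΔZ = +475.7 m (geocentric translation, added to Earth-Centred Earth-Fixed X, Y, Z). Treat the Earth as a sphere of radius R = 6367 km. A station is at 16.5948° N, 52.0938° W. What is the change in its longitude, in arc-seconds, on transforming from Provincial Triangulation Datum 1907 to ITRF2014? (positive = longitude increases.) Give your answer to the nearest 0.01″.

Δλ = -1.10″

sin φ = 0.285601, cos φ = 0.958348, sin λ = -0.789018, cos λ = 0.614371.
East component: ΔE = −sin λ·ΔX + cos λ·ΔY = −(-0.789018)(-545.5) + (0.614371)(647.6) = -32.54 m.
1° of latitude spans πR/180 = 111125 m; at latitude φ, 1° of longitude spans that × cos φ = 106496.6 m, so Δλ = -32.54 / 106496.6 × 3600 = -1.100″.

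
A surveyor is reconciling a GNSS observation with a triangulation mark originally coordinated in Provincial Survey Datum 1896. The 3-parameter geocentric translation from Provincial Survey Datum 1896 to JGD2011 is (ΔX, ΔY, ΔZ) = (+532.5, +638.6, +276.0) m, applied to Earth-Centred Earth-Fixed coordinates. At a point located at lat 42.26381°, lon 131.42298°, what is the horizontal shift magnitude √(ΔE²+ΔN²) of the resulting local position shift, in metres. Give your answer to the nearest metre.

830 m

The local east axis at (φ, λ) is (−sin λ, cos λ, 0), so ΔE = −sin(131.42298°)·532.5 + cos(131.42298°)·638.6 = -821.80 m.
The local north axis is (−sin φ cos λ, −sin φ sin λ, cos φ), giving ΔN = 236.944 − 322.049 + 204.255 = 119.15 m.
Horizontal magnitude = √(ΔE² + ΔN²) = √((-821.80)² + 119.15²) = 830.39 m.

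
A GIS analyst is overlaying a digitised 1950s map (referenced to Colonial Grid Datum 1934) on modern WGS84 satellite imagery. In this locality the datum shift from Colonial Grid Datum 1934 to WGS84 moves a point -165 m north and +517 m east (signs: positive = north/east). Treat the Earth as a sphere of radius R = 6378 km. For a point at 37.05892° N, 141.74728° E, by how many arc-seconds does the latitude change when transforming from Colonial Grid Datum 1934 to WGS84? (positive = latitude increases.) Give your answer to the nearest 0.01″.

Δφ = -5.34″

On a sphere of radius R, 1 rad of latitude = R, so Δφ = ΔN / R = -165.0 / 6378000 = -2.5870e-05 rad = -5.336″.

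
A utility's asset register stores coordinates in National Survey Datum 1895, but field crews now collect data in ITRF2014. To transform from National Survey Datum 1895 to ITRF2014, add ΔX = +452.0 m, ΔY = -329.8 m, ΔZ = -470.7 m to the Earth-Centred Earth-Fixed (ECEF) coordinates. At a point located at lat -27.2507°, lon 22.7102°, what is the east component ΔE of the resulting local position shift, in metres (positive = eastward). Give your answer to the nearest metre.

At φ = -27.2507°, λ = 22.7102°: sin φ = -0.457885, cos φ = 0.889012, sin λ = 0.386070, cos λ = 0.922469.
ΔE = −sin λ·ΔX + cos λ·ΔY = −(0.386070)·(452.0) + (0.922469)·(-329.8) = -478.73 m.

ΔE = -479 m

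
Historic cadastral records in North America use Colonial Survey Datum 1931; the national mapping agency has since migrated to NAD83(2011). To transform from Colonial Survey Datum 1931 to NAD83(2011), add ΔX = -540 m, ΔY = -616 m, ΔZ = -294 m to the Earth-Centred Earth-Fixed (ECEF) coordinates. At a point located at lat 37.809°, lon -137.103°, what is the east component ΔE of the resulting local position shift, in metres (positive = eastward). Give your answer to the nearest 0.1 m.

ΔE = 83.7 m

At φ = 37.809°, λ = -137.103°: sin φ = 0.613031, cos φ = 0.790059, sin λ = -0.680683, cos λ = -0.732579.
ΔE = −sin λ·ΔX + cos λ·ΔY = −(-0.680683)·(-540) + (-0.732579)·(-616) = 83.70 m.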